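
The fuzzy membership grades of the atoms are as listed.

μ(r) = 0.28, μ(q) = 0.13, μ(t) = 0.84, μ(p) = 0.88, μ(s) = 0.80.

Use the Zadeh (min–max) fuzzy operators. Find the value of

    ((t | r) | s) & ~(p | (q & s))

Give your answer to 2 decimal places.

t | r = max(a, b) on (0.84, 0.28) = 0.84
(t | r) | s = max(a, b) on (0.84, 0.80) = 0.84
q & s = min(a, b) on (0.13, 0.80) = 0.13
p | (q & s) = max(a, b) on (0.88, 0.13) = 0.88
~(p | (q & s)) = 1 − 0.88 = 0.12
((t | r) | s) & ~(p | (q & s)) = min(a, b) on (0.84, 0.12) = 0.12

0.12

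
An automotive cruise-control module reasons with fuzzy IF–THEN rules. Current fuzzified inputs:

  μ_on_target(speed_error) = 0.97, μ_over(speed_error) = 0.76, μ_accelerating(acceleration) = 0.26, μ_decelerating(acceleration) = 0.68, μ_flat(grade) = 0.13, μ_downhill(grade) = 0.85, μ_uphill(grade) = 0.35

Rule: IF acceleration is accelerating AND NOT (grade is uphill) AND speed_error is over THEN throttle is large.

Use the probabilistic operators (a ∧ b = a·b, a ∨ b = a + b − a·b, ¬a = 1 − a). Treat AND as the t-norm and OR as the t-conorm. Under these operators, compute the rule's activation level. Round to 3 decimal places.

firing strength: accelerating=0.26, ¬uphill=1−0.35=0.65, over=0.76; AND[a·b] → w = 0.1284

0.128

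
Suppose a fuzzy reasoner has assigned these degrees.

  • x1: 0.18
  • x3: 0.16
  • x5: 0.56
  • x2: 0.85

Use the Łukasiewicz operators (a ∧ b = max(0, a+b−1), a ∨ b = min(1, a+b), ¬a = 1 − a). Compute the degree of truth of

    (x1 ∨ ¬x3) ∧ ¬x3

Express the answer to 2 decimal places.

¬x3 = 1 − 0.16 = 0.84
x1 ∨ ¬x3 = min(1, a+b) on (0.18, 0.84) = 1.00
¬x3 = 1 − 0.16 = 0.84
(x1 ∨ ¬x3) ∧ ¬x3 = max(0, a+b−1) on (1.00, 0.84) = 0.84

0.84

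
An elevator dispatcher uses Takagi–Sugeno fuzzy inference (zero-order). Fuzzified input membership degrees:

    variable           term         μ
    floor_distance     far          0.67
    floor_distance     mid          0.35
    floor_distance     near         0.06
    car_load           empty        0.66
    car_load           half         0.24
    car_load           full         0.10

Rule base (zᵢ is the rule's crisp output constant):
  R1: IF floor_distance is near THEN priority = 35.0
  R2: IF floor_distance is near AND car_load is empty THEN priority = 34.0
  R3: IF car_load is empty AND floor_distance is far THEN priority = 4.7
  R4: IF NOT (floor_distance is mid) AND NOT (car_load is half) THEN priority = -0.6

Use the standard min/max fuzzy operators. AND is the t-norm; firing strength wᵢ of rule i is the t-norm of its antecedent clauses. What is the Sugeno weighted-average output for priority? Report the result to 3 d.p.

R1 (z=35.0): near=0.06 → w = 0.06
R2 (z=34.0): near=0.06, empty=0.66; AND[min(a, b)] → w = 0.06
R3 (z=4.7): empty=0.66, far=0.67; AND[min(a, b)] → w = 0.66
R4 (z=-0.6): ¬mid=1−0.35=0.65, ¬half=1−0.24=0.76; AND[min(a, b)] → w = 0.65
Weighted average = (0.06·35.0 + 0.06·34.0 + 0.66·4.7 + 0.65·-0.6) / (0.06 + 0.06 + 0.66 + 0.65)
  = 6.8520 / 1.4300 = 4.792

4.792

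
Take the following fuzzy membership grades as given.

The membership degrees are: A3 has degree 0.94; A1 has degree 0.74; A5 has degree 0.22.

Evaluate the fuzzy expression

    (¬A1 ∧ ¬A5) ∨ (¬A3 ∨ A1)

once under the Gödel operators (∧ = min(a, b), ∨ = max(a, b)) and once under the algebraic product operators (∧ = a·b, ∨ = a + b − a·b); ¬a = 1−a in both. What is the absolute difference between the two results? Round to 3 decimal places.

0.065

Under Gödel:
  ¬A1 = 1 − 0.74 = 0.26
  ¬A5 = 1 − 0.22 = 0.78
  ¬A1 ∧ ¬A5 = min(a, b) on (0.26, 0.78) = 0.26
  ¬A3 = 1 − 0.94 = 0.06
  ¬A3 ∨ A1 = max(a, b) on (0.06, 0.74) = 0.74
  (¬A1 ∧ ¬A5) ∨ (¬A3 ∨ A1) = max(a, b) on (0.26, 0.74) = 0.74
  → value = 0.7400
Under algebraic product:
  ¬A1 = 1 − 0.7400 = 0.2600
  ¬A5 = 1 − 0.2200 = 0.7800
  ¬A1 ∧ ¬A5 = a·b on (0.2600, 0.7800) = 0.2028
  ¬A3 = 1 − 0.9400 = 0.0600
  ¬A3 ∨ A1 = a + b − a·b on (0.0600, 0.7400) = 0.7556
  (¬A1 ∧ ¬A5) ∨ (¬A3 ∨ A1) = a + b − a·b on (0.2028, 0.7556) = 0.8052
  → value = 0.8052
|0.7400 − 0.8052| = 0.065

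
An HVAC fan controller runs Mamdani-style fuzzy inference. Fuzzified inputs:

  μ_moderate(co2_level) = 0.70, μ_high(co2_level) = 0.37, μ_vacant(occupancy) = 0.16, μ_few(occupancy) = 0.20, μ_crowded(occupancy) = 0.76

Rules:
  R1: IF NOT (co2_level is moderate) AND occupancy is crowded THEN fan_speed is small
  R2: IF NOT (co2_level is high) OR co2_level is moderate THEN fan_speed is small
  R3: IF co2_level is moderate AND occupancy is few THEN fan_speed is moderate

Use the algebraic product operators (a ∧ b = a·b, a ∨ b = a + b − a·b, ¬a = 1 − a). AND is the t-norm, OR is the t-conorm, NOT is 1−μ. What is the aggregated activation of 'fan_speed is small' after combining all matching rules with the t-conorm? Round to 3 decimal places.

0.914

R1: ¬moderate=1−0.70=0.30, crowded=0.76; AND[a·b] → w = 0.2280
R2: ¬high=1−0.37=0.63, moderate=0.70; OR[a + b − a·b] → w = 0.8890
R3: moderate=0.70, few=0.20; AND[a·b] → w = 0.1400
Rules with consequent 'small': {R1, R2} → strengths 0.2280, 0.8890
Aggregate via t-conorm [a + b − a·b]: 0.9143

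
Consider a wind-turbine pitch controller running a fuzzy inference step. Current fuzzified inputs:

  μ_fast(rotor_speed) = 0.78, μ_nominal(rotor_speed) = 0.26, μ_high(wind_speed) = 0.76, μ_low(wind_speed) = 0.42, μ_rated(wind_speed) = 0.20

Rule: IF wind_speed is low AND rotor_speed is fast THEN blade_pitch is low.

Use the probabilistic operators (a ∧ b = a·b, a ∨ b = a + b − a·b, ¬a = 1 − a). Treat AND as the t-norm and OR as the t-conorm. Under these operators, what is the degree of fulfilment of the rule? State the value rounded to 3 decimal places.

0.328

firing strength: low=0.42, fast=0.78; AND[a·b] → w = 0.3276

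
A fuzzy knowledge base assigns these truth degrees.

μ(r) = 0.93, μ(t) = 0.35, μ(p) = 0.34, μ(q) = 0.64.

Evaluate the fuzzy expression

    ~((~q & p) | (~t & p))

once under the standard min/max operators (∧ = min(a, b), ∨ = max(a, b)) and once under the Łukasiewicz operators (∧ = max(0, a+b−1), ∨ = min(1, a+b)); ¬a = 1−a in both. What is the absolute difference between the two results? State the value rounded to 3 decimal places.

Under standard min/max:
  ~q = 1 − 0.64 = 0.36
  ~q & p = min(a, b) on (0.36, 0.34) = 0.34
  ~t = 1 − 0.35 = 0.65
  ~t & p = min(a, b) on (0.65, 0.34) = 0.34
  (~q & p) | (~t & p) = max(a, b) on (0.34, 0.34) = 0.34
  ~((~q & p) | (~t & p)) = 1 − 0.34 = 0.66
  → value = 0.6600
Under Łukasiewicz:
  ~q = 1 − 0.64 = 0.36
  ~q & p = max(0, a+b−1) on (0.36, 0.34) = 0.00
  ~t = 1 − 0.35 = 0.65
  ~t & p = max(0, a+b−1) on (0.65, 0.34) = 0.00
  (~q & p) | (~t & p) = min(1, a+b) on (0.00, 0.00) = 0.00
  ~((~q & p) | (~t & p)) = 1 − 0.00 = 1.00
  → value = 1.0000
|0.6600 − 1.0000| = 0.340

0.340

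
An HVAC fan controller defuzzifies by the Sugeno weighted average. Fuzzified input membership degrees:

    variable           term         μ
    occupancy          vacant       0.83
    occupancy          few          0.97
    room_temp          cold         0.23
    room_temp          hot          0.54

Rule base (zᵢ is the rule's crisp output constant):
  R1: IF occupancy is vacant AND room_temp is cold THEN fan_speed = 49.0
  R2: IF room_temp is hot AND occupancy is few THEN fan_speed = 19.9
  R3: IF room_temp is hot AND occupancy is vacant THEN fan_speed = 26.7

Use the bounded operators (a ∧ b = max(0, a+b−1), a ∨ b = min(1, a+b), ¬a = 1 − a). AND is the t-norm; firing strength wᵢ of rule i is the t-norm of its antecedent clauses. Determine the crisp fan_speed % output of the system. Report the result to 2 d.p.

24.43

R1 (z=49.0): vacant=0.83, cold=0.23; AND[max(0, a+b−1)] → w = 0.06
R2 (z=19.9): hot=0.54, few=0.97; AND[max(0, a+b−1)] → w = 0.51
R3 (z=26.7): hot=0.54, vacant=0.83; AND[max(0, a+b−1)] → w = 0.37
Weighted average = (0.06·49.0 + 0.51·19.9 + 0.37·26.7) / (0.06 + 0.51 + 0.37)
  = 22.9680 / 0.9400 = 24.43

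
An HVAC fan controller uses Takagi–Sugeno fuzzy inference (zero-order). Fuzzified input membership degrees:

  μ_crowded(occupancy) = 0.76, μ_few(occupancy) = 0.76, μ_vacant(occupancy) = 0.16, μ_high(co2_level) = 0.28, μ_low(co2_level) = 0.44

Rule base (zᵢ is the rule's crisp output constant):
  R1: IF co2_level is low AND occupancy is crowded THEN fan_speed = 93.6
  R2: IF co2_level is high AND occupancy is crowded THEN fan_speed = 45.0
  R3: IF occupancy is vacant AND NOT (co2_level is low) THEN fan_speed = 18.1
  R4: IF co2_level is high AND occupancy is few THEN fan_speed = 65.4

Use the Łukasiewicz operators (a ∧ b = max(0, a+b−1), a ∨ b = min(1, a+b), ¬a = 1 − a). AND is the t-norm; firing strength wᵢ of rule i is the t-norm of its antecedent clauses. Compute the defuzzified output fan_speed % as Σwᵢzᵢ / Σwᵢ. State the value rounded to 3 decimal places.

R1 (z=93.6): low=0.44, crowded=0.76; AND[max(0, a+b−1)] → w = 0.20
R2 (z=45.0): high=0.28, crowded=0.76; AND[max(0, a+b−1)] → w = 0.04
R3 (z=18.1): vacant=0.16, ¬low=1−0.44=0.56; AND[max(0, a+b−1)] → w = 0.00
R4 (z=65.4): high=0.28, few=0.76; AND[max(0, a+b−1)] → w = 0.04
Weighted average = (0.20·93.6 + 0.04·45.0 + 0.00·18.1 + 0.04·65.4) / (0.20 + 0.04 + 0.00 + 0.04)
  = 23.1360 / 0.2800 = 82.629

82.629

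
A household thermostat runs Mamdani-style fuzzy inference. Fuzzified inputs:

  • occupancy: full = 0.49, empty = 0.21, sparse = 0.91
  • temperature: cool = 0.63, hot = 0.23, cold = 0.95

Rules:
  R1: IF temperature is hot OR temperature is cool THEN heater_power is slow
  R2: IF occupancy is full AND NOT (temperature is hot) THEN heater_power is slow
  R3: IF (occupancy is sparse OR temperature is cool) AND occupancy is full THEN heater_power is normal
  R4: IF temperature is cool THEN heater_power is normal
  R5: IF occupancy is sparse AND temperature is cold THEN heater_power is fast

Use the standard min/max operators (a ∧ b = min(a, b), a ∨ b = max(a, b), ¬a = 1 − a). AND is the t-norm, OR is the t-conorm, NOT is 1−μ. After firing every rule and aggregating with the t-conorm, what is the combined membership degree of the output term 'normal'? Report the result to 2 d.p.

R1: hot=0.23, cool=0.63; OR[max(a, b)] → w = 0.63
R2: full=0.49, ¬hot=1−0.23=0.77; AND[min(a, b)] → w = 0.49
R3: (sparse=0.91 OR cool=0.63) = 0.91; AND[min(a, b)] with full=0.49 → w = 0.49
R4: cool=0.63 → w = 0.63
R5: sparse=0.91, cold=0.95; AND[min(a, b)] → w = 0.91
Rules with consequent 'normal': {R3, R4} → strengths 0.49, 0.63
Aggregate via t-conorm [max(a, b)]: 0.63

0.63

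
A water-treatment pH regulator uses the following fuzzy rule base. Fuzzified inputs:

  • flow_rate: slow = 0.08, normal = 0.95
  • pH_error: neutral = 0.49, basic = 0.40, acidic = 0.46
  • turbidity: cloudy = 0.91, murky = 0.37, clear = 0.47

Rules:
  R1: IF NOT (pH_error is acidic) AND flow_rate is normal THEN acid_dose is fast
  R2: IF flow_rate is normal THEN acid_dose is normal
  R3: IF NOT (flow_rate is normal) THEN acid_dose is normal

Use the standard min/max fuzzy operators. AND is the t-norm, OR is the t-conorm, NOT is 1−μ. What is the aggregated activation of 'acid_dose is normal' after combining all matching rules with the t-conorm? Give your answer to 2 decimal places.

0.95

R1: ¬acidic=1−0.46=0.54, normal=0.95; AND[min(a, b)] → w = 0.54
R2: normal=0.95 → w = 0.95
R3: ¬normal=1−0.95=0.05 → w = 0.05
Rules with consequent 'normal': {R2, R3} → strengths 0.95, 0.05
Aggregate via t-conorm [max(a, b)]: 0.95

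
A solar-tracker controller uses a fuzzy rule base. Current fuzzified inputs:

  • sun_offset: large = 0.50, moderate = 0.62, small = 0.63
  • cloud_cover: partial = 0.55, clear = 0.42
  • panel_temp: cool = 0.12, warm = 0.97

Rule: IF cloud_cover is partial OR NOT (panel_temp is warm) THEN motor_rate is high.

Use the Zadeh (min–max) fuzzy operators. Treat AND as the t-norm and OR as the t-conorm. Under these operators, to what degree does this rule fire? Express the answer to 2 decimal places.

0.55

firing strength: partial=0.55, ¬warm=1−0.97=0.03; OR[max(a, b)] → w = 0.55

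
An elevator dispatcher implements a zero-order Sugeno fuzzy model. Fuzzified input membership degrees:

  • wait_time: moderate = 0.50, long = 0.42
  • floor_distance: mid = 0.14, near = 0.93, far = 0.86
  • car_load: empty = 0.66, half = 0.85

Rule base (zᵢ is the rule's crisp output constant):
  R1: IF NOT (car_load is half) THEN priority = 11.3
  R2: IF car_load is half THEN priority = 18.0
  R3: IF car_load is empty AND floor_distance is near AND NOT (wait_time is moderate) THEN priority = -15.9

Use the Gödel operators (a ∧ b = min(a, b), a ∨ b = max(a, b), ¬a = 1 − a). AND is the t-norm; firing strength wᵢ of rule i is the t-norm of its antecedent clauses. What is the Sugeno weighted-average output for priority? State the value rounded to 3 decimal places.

R1 (z=11.3): ¬half=1−0.85=0.15 → w = 0.15
R2 (z=18.0): half=0.85 → w = 0.85
R3 (z=-15.9): empty=0.66, near=0.93, ¬moderate=1−0.50=0.50; AND[min(a, b)] → w = 0.50
Weighted average = (0.15·11.3 + 0.85·18.0 + 0.50·-15.9) / (0.15 + 0.85 + 0.50)
  = 9.0450 / 1.5000 = 6.030

6.030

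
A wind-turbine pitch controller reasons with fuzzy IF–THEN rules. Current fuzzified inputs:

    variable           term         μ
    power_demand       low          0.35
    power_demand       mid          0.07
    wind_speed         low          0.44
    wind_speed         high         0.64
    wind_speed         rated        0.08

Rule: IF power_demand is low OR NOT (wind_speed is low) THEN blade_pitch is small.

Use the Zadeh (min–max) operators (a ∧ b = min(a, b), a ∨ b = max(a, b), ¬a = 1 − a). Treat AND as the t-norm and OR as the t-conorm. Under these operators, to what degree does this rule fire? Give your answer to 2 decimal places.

0.56

firing strength: low=0.35, ¬low=1−0.44=0.56; OR[max(a, b)] → w = 0.56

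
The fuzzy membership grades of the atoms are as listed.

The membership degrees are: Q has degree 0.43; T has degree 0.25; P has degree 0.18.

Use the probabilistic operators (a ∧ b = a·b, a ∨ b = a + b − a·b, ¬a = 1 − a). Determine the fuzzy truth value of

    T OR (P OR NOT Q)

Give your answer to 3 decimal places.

NOT Q = 1 − 0.4300 = 0.5700
P OR NOT Q = a + b − a·b on (0.1800, 0.5700) = 0.6474
T OR (P OR NOT Q) = a + b − a·b on (0.2500, 0.6474) = 0.7355

0.736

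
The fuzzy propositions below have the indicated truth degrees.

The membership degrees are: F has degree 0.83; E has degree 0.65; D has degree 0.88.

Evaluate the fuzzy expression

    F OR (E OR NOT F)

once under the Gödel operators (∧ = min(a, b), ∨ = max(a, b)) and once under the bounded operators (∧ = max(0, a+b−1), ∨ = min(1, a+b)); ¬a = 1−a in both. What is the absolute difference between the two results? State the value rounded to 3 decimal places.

Under Gödel:
  NOT F = 1 − 0.83 = 0.17
  E OR NOT F = max(a, b) on (0.65, 0.17) = 0.65
  F OR (E OR NOT F) = max(a, b) on (0.83, 0.65) = 0.83
  → value = 0.8300
Under bounded:
  NOT F = 1 − 0.83 = 0.17
  E OR NOT F = min(1, a+b) on (0.65, 0.17) = 0.82
  F OR (E OR NOT F) = min(1, a+b) on (0.83, 0.82) = 1.00
  → value = 1.0000
|0.8300 − 1.0000| = 0.170

0.170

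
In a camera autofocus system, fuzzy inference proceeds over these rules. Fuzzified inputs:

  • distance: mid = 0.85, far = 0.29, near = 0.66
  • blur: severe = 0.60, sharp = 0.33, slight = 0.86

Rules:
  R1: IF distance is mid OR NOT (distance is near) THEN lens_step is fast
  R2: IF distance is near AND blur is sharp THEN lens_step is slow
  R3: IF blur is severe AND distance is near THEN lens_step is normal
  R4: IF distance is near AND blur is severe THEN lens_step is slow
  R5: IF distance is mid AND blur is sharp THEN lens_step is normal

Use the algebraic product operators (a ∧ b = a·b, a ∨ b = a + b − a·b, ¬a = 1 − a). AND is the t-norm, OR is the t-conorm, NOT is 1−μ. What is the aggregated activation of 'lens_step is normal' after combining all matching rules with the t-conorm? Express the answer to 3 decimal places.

R1: mid=0.85, ¬near=1−0.66=0.34; OR[a + b − a·b] → w = 0.9010
R2: near=0.66, sharp=0.33; AND[a·b] → w = 0.2178
R3: severe=0.60, near=0.66; AND[a·b] → w = 0.3960
R4: near=0.66, severe=0.60; AND[a·b] → w = 0.3960
R5: mid=0.85, sharp=0.33; AND[a·b] → w = 0.2805
Rules with consequent 'normal': {R3, R5} → strengths 0.3960, 0.2805
Aggregate via t-conorm [a + b − a·b]: 0.5654

0.565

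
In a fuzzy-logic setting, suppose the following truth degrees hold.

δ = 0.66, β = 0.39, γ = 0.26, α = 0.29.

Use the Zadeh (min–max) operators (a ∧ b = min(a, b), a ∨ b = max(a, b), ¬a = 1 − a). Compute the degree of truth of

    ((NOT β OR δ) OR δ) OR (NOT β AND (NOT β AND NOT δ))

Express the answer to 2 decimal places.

0.66

NOT β = 1 − 0.39 = 0.61
NOT β OR δ = max(a, b) on (0.61, 0.66) = 0.66
(NOT β OR δ) OR δ = max(a, b) on (0.66, 0.66) = 0.66
NOT β = 1 − 0.39 = 0.61
NOT β = 1 − 0.39 = 0.61
NOT δ = 1 − 0.66 = 0.34
NOT β AND NOT δ = min(a, b) on (0.61, 0.34) = 0.34
NOT β AND (NOT β AND NOT δ) = min(a, b) on (0.61, 0.34) = 0.34
((NOT β OR δ) OR δ) OR (NOT β AND (NOT β AND NOT δ)) = max(a, b) on (0.66, 0.34) = 0.66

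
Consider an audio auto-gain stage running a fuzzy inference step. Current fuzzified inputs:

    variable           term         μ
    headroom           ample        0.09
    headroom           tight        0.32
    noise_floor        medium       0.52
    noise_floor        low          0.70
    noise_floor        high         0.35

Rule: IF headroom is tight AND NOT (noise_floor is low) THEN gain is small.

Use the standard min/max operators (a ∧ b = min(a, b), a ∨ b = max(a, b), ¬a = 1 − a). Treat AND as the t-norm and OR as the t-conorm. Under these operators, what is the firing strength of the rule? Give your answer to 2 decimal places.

firing strength: tight=0.32, ¬low=1−0.70=0.30; AND[min(a, b)] → w = 0.30

0.30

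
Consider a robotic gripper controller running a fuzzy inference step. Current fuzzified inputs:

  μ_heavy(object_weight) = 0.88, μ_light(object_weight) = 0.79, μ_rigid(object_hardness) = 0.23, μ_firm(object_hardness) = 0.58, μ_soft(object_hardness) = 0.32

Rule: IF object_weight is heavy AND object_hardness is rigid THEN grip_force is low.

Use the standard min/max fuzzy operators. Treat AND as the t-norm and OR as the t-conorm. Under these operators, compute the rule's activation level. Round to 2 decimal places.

0.23

firing strength: heavy=0.88, rigid=0.23; AND[min(a, b)] → w = 0.23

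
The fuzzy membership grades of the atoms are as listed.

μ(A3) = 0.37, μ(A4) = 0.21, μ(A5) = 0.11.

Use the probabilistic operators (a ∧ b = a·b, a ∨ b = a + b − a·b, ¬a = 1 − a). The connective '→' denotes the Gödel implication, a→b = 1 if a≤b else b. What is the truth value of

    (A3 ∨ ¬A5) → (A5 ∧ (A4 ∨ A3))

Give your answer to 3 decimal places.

0.055

¬A5 = 1 − 0.1100 = 0.8900
A3 ∨ ¬A5 = a + b − a·b on (0.3700, 0.8900) = 0.9307
A4 ∨ A3 = a + b − a·b on (0.2100, 0.3700) = 0.5023
A5 ∧ (A4 ∨ A3) = a·b on (0.1100, 0.5023) = 0.0553
(A3 ∨ ¬A5) → (A5 ∧ (A4 ∨ A3))  [Gödel: 1 if a≤b else b] with a=0.9307, b=0.0553 → 0.0553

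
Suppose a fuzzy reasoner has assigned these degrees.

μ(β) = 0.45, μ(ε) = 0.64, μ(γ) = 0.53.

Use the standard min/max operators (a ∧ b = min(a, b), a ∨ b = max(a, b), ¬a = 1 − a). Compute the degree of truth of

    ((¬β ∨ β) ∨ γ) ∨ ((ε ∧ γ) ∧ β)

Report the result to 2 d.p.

¬β = 1 − 0.45 = 0.55
¬β ∨ β = max(a, b) on (0.55, 0.45) = 0.55
(¬β ∨ β) ∨ γ = max(a, b) on (0.55, 0.53) = 0.55
ε ∧ γ = min(a, b) on (0.64, 0.53) = 0.53
(ε ∧ γ) ∧ β = min(a, b) on (0.53, 0.45) = 0.45
((¬β ∨ β) ∨ γ) ∨ ((ε ∧ γ) ∧ β) = max(a, b) on (0.55, 0.45) = 0.55

0.55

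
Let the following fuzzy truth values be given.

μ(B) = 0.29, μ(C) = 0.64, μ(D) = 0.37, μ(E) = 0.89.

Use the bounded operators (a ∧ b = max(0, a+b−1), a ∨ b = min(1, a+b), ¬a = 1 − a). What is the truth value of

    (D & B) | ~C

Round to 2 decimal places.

D & B = max(0, a+b−1) on (0.37, 0.29) = 0.00
~C = 1 − 0.64 = 0.36
(D & B) | ~C = min(1, a+b) on (0.00, 0.36) = 0.36

0.36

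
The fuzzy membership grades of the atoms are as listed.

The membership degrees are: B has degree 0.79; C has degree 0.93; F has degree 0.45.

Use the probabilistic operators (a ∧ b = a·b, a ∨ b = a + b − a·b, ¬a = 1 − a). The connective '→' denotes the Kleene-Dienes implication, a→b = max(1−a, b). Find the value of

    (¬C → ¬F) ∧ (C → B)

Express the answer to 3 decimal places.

0.735

¬C = 1 − 0.9300 = 0.0700
¬F = 1 − 0.4500 = 0.5500
¬C → ¬F  [Kleene-Dienes: max(1−a, b)] with a=0.0700, b=0.5500 → 0.9300
C → B  [Kleene-Dienes: max(1−a, b)] with a=0.9300, b=0.7900 → 0.7900
(¬C → ¬F) ∧ (C → B) = a·b on (0.9300, 0.7900) = 0.7347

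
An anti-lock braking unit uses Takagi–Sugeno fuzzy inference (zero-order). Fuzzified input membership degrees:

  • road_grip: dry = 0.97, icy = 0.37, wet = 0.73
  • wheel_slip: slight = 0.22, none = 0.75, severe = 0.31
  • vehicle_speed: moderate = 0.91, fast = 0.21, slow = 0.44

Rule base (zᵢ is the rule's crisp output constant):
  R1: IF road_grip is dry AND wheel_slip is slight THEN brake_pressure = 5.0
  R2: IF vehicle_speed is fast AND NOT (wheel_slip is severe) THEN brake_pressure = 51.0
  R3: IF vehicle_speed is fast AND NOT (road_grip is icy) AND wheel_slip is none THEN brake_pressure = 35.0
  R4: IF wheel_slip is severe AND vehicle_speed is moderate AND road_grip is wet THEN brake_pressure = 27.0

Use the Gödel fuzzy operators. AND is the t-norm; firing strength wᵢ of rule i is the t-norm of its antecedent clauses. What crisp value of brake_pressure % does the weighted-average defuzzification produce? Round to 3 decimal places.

28.979

R1 (z=5.0): dry=0.97, slight=0.22; AND[min(a, b)] → w = 0.22
R2 (z=51.0): fast=0.21, ¬severe=1−0.31=0.69; AND[min(a, b)] → w = 0.21
R3 (z=35.0): fast=0.21, ¬icy=1−0.37=0.63, none=0.75; AND[min(a, b)] → w = 0.21
R4 (z=27.0): severe=0.31, moderate=0.91, wet=0.73; AND[min(a, b)] → w = 0.31
Weighted average = (0.22·5.0 + 0.21·51.0 + 0.21·35.0 + 0.31·27.0) / (0.22 + 0.21 + 0.21 + 0.31)
  = 27.5300 / 0.9500 = 28.979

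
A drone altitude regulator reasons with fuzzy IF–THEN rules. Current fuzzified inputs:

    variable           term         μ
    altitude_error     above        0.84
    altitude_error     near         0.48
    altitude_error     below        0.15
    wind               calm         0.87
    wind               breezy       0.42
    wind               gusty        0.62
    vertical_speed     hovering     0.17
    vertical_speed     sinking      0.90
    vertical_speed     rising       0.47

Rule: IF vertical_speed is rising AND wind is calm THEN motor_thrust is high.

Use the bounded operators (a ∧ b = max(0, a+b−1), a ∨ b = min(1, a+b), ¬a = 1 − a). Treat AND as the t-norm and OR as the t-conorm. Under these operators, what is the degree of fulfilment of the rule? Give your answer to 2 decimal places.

firing strength: rising=0.47, calm=0.87; AND[max(0, a+b−1)] → w = 0.34

0.34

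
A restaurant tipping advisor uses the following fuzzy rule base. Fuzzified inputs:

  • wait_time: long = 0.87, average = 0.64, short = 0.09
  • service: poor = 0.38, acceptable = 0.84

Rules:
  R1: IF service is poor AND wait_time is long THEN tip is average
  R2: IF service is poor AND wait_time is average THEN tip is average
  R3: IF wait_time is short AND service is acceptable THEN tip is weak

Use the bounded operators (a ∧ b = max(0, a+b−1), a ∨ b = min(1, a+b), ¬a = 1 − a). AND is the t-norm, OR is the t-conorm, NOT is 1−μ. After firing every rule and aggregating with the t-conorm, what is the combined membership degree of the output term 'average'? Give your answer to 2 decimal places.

R1: poor=0.38, long=0.87; AND[max(0, a+b−1)] → w = 0.25
R2: poor=0.38, average=0.64; AND[max(0, a+b−1)] → w = 0.02
R3: short=0.09, acceptable=0.84; AND[max(0, a+b−1)] → w = 0.00
Rules with consequent 'average': {R1, R2} → strengths 0.25, 0.02
Aggregate via t-conorm [min(1, a+b)]: 0.27

0.27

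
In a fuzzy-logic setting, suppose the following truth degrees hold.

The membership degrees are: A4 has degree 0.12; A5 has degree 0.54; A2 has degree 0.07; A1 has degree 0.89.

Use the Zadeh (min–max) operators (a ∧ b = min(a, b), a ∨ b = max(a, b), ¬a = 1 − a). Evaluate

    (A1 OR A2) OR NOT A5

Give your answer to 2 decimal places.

0.89

A1 OR A2 = max(a, b) on (0.89, 0.07) = 0.89
NOT A5 = 1 − 0.54 = 0.46
(A1 OR A2) OR NOT A5 = max(a, b) on (0.89, 0.46) = 0.89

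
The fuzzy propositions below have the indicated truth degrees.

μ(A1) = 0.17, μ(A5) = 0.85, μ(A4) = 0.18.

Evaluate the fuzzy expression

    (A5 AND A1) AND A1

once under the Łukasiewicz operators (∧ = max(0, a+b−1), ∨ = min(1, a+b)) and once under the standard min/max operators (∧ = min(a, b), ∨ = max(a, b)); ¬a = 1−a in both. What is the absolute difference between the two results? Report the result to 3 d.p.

0.170

Under Łukasiewicz:
  A5 AND A1 = max(0, a+b−1) on (0.85, 0.17) = 0.02
  (A5 AND A1) AND A1 = max(0, a+b−1) on (0.02, 0.17) = 0.00
  → value = 0.0000
Under standard min/max:
  A5 AND A1 = min(a, b) on (0.85, 0.17) = 0.17
  (A5 AND A1) AND A1 = min(a, b) on (0.17, 0.17) = 0.17
  → value = 0.1700
|0.0000 − 0.1700| = 0.170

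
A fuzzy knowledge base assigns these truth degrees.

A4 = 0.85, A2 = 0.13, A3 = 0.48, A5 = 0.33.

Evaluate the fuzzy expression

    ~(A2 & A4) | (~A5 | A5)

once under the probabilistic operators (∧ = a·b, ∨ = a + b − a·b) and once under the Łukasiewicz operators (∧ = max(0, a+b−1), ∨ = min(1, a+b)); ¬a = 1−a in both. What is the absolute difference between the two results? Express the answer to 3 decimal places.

0.024

Under probabilistic:
  A2 & A4 = a·b on (0.1300, 0.8500) = 0.1105
  ~(A2 & A4) = 1 − 0.1105 = 0.8895
  ~A5 = 1 − 0.3300 = 0.6700
  ~A5 | A5 = a + b − a·b on (0.6700, 0.3300) = 0.7789
  ~(A2 & A4) | (~A5 | A5) = a + b − a·b on (0.8895, 0.7789) = 0.9756
  → value = 0.9756
Under Łukasiewicz:
  A2 & A4 = max(0, a+b−1) on (0.13, 0.85) = 0.00
  ~(A2 & A4) = 1 − 0.00 = 1.00
  ~A5 = 1 − 0.33 = 0.67
  ~A5 | A5 = min(1, a+b) on (0.67, 0.33) = 1.00
  ~(A2 & A4) | (~A5 | A5) = min(1, a+b) on (1.00, 1.00) = 1.00
  → value = 1.0000
|0.9756 − 1.0000| = 0.024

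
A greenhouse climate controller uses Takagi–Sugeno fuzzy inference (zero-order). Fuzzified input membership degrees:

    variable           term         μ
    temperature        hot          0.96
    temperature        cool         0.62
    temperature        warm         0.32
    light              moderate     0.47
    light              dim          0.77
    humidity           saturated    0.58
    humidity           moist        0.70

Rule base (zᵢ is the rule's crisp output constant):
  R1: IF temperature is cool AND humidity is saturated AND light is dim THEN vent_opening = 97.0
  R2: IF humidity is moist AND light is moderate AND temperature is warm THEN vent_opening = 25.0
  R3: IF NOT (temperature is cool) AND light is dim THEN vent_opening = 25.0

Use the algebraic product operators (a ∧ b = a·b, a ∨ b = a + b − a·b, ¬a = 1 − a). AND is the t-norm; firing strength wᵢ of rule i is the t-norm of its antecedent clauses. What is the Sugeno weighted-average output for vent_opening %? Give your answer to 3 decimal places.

54.545

R1 (z=97.0): cool=0.62, saturated=0.58, dim=0.77; AND[a·b] → w = 0.2769
R2 (z=25.0): moist=0.70, moderate=0.47, warm=0.32; AND[a·b] → w = 0.1053
R3 (z=25.0): ¬cool=1−0.62=0.38, dim=0.77; AND[a·b] → w = 0.2926
Weighted average = (0.2769·97.0 + 0.1053·25.0 + 0.2926·25.0) / (0.2769 + 0.1053 + 0.2926)
  = 36.8055 / 0.6748 = 54.545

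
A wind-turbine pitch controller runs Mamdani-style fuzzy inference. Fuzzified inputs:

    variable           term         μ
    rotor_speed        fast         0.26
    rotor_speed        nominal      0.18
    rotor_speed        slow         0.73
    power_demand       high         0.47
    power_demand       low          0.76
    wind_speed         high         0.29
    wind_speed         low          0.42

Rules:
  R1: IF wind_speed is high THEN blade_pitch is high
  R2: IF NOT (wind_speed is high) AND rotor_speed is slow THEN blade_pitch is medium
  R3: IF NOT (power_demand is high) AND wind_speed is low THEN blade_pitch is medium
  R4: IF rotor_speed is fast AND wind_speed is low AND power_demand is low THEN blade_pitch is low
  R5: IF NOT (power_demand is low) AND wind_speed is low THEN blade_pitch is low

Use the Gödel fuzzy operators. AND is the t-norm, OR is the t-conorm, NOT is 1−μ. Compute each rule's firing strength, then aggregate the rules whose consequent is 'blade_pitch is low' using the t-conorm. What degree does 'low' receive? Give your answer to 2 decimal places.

R1: high=0.29 → w = 0.29
R2: ¬high=1−0.29=0.71, slow=0.73; AND[min(a, b)] → w = 0.71
R3: ¬high=1−0.47=0.53, low=0.42; AND[min(a, b)] → w = 0.42
R4: fast=0.26, low=0.42, low=0.76; AND[min(a, b)] → w = 0.26
R5: ¬low=1−0.76=0.24, low=0.42; AND[min(a, b)] → w = 0.24
Rules with consequent 'low': {R4, R5} → strengths 0.26, 0.24
Aggregate via t-conorm [max(a, b)]: 0.26

0.26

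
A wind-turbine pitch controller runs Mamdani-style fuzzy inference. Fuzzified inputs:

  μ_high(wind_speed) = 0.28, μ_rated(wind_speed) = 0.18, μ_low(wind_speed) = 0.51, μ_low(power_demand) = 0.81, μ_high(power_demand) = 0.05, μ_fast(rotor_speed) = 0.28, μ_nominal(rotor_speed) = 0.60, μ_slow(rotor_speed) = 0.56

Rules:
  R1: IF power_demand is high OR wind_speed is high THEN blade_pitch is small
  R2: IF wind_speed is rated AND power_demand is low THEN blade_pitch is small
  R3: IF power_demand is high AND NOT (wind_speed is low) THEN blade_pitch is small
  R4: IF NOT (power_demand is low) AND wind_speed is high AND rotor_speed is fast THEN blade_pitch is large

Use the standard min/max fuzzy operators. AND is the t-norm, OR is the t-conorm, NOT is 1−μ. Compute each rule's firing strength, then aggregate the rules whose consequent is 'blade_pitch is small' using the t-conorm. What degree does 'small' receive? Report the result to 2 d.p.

0.28

R1: high=0.05, high=0.28; OR[max(a, b)] → w = 0.28
R2: rated=0.18, low=0.81; AND[min(a, b)] → w = 0.18
R3: high=0.05, ¬low=1−0.51=0.49; AND[min(a, b)] → w = 0.05
R4: ¬low=1−0.81=0.19, high=0.28, fast=0.28; AND[min(a, b)] → w = 0.19
Rules with consequent 'small': {R1, R2, R3} → strengths 0.28, 0.18, 0.05
Aggregate via t-conorm [max(a, b)]: 0.28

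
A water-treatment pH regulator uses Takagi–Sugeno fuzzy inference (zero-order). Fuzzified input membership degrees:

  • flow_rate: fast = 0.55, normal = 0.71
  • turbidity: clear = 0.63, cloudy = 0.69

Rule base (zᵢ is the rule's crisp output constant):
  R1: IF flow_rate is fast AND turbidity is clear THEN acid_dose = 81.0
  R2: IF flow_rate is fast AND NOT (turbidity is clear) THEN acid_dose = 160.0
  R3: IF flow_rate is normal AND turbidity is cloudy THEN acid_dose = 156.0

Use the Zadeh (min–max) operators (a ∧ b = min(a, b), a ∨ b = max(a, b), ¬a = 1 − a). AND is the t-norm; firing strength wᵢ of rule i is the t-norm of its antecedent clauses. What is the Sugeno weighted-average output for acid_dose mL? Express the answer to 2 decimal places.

131.30

R1 (z=81.0): fast=0.55, clear=0.63; AND[min(a, b)] → w = 0.55
R2 (z=160.0): fast=0.55, ¬clear=1−0.63=0.37; AND[min(a, b)] → w = 0.37
R3 (z=156.0): normal=0.71, cloudy=0.69; AND[min(a, b)] → w = 0.69
Weighted average = (0.55·81.0 + 0.37·160.0 + 0.69·156.0) / (0.55 + 0.37 + 0.69)
  = 211.3900 / 1.6100 = 131.30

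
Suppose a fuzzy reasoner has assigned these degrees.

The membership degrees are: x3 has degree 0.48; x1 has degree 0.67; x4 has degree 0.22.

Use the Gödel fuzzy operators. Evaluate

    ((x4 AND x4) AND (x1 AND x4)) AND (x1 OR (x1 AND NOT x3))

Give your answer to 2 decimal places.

x4 AND x4 = min(a, b) on (0.22, 0.22) = 0.22
x1 AND x4 = min(a, b) on (0.67, 0.22) = 0.22
(x4 AND x4) AND (x1 AND x4) = min(a, b) on (0.22, 0.22) = 0.22
NOT x3 = 1 − 0.48 = 0.52
x1 AND NOT x3 = min(a, b) on (0.67, 0.52) = 0.52
x1 OR (x1 AND NOT x3) = max(a, b) on (0.67, 0.52) = 0.67
((x4 AND x4) AND (x1 AND x4)) AND (x1 OR (x1 AND NOT x3)) = min(a, b) on (0.22, 0.67) = 0.22

0.22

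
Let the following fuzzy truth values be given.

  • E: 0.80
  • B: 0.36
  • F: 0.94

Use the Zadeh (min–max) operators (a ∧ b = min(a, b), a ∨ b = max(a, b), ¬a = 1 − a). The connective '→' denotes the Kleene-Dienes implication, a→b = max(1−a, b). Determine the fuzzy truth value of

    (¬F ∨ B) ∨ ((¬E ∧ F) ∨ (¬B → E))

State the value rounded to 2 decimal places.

¬F = 1 − 0.94 = 0.06
¬F ∨ B = max(a, b) on (0.06, 0.36) = 0.36
¬E = 1 − 0.80 = 0.20
¬E ∧ F = min(a, b) on (0.20, 0.94) = 0.20
¬B = 1 − 0.36 = 0.64
¬B → E  [Kleene-Dienes: max(1−a, b)] with a=0.64, b=0.80 → 0.80
(¬E ∧ F) ∨ (¬B → E) = max(a, b) on (0.20, 0.80) = 0.80
(¬F ∨ B) ∨ ((¬E ∧ F) ∨ (¬B → E)) = max(a, b) on (0.36, 0.80) = 0.80

0.80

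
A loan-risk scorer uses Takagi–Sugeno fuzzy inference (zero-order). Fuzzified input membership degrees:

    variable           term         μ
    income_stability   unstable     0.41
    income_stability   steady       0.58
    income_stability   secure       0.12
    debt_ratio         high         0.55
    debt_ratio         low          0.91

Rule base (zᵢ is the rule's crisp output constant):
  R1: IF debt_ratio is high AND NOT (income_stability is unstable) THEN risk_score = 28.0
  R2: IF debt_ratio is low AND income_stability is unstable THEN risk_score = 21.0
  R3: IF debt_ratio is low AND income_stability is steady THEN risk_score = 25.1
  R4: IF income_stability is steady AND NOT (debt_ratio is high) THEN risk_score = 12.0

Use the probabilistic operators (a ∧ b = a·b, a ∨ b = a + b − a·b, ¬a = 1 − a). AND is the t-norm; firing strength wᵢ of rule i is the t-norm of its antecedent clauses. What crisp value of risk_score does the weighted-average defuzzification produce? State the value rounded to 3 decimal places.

R1 (z=28.0): high=0.55, ¬unstable=1−0.41=0.59; AND[a·b] → w = 0.3245
R2 (z=21.0): low=0.91, unstable=0.41; AND[a·b] → w = 0.3731
R3 (z=25.1): low=0.91, steady=0.58; AND[a·b] → w = 0.5278
R4 (z=12.0): steady=0.58, ¬high=1−0.55=0.45; AND[a·b] → w = 0.2610
Weighted average = (0.3245·28.0 + 0.3731·21.0 + 0.5278·25.1 + 0.2610·12.0) / (0.3245 + 0.3731 + 0.5278 + 0.2610)
  = 33.3009 / 1.4864 = 22.404

22.404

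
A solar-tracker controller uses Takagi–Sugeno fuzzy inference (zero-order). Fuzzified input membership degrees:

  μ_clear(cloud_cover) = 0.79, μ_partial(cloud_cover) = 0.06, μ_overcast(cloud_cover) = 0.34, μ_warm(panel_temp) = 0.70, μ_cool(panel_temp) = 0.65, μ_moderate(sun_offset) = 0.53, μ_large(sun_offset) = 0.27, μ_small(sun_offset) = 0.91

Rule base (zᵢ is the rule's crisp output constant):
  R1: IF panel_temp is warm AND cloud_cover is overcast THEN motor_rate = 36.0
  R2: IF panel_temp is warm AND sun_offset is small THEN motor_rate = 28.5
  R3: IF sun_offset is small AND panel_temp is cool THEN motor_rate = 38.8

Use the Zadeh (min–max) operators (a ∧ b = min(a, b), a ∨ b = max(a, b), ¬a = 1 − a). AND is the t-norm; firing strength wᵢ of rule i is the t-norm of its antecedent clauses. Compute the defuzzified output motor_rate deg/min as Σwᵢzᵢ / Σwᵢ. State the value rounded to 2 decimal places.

33.97

R1 (z=36.0): warm=0.70, overcast=0.34; AND[min(a, b)] → w = 0.34
R2 (z=28.5): warm=0.70, small=0.91; AND[min(a, b)] → w = 0.70
R3 (z=38.8): small=0.91, cool=0.65; AND[min(a, b)] → w = 0.65
Weighted average = (0.34·36.0 + 0.70·28.5 + 0.65·38.8) / (0.34 + 0.70 + 0.65)
  = 57.4100 / 1.6900 = 33.97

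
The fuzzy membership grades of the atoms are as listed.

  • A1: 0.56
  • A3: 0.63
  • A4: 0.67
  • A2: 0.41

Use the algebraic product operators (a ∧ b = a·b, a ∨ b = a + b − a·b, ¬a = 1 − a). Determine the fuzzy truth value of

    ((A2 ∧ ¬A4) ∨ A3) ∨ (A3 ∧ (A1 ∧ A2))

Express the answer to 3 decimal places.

¬A4 = 1 − 0.6700 = 0.3300
A2 ∧ ¬A4 = a·b on (0.4100, 0.3300) = 0.1353
(A2 ∧ ¬A4) ∨ A3 = a + b − a·b on (0.1353, 0.6300) = 0.6801
A1 ∧ A2 = a·b on (0.5600, 0.4100) = 0.2296
A3 ∧ (A1 ∧ A2) = a·b on (0.6300, 0.2296) = 0.1446
((A2 ∧ ¬A4) ∨ A3) ∨ (A3 ∧ (A1 ∧ A2)) = a + b − a·b on (0.6801, 0.1446) = 0.7263

0.726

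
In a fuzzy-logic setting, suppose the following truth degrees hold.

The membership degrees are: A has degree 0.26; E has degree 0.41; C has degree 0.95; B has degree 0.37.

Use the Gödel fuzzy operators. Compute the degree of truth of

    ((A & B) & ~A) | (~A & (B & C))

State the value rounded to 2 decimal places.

0.37

A & B = min(a, b) on (0.26, 0.37) = 0.26
~A = 1 − 0.26 = 0.74
(A & B) & ~A = min(a, b) on (0.26, 0.74) = 0.26
~A = 1 − 0.26 = 0.74
B & C = min(a, b) on (0.37, 0.95) = 0.37
~A & (B & C) = min(a, b) on (0.74, 0.37) = 0.37
((A & B) & ~A) | (~A & (B & C)) = max(a, b) on (0.26, 0.37) = 0.37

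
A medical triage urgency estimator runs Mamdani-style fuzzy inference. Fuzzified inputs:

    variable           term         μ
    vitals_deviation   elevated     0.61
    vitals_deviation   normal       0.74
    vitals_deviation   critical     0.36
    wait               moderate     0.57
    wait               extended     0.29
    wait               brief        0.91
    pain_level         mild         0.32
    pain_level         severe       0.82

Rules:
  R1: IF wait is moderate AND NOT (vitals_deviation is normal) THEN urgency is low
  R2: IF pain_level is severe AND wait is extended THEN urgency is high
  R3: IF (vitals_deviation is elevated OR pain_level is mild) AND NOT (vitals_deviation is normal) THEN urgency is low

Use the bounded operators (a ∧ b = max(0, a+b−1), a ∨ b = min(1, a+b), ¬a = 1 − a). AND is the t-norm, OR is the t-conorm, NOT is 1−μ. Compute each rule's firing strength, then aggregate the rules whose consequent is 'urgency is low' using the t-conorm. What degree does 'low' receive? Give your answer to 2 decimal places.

0.19

R1: moderate=0.57, ¬normal=1−0.74=0.26; AND[max(0, a+b−1)] → w = 0.00
R2: severe=0.82, extended=0.29; AND[max(0, a+b−1)] → w = 0.11
R3: (elevated=0.61 OR mild=0.32) = 0.93; AND[max(0, a+b−1)] with ¬normal=1−0.74=0.26 → w = 0.19
Rules with consequent 'low': {R1, R3} → strengths 0.00, 0.19
Aggregate via t-conorm [min(1, a+b)]: 0.19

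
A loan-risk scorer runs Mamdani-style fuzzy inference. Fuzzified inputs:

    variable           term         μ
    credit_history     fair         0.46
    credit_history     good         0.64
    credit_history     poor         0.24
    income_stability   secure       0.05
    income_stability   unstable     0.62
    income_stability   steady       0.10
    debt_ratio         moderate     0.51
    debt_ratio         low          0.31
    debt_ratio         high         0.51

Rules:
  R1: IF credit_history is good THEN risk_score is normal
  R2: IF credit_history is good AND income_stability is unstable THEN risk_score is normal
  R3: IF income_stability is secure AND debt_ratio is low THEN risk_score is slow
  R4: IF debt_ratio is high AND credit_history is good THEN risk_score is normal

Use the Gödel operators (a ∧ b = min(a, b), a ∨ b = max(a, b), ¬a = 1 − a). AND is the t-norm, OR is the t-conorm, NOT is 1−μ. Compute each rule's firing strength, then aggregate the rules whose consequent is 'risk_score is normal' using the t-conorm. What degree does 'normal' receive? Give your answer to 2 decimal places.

0.64

R1: good=0.64 → w = 0.64
R2: good=0.64, unstable=0.62; AND[min(a, b)] → w = 0.62
R3: secure=0.05, low=0.31; AND[min(a, b)] → w = 0.05
R4: high=0.51, good=0.64; AND[min(a, b)] → w = 0.51
Rules with consequent 'normal': {R1, R2, R4} → strengths 0.64, 0.62, 0.51
Aggregate via t-conorm [max(a, b)]: 0.64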